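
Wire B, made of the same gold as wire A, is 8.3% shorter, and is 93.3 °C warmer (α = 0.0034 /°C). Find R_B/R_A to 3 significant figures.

R ∝ ρL/d² with ρ ∝ (1+αΔT), so R_B/R_A = (1 − 8.3/100) × (1 + 0.0034×93.3)
= 0.917 × 1.317 = 1.21

1.21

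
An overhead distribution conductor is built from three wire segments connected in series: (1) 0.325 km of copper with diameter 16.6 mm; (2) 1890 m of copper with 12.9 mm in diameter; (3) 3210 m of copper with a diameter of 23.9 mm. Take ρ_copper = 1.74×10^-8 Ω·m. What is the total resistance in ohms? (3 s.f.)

Seg 1: A = π(d/2)² = π(8.3000e-03 m)² = 2.164e-04 m²
R_1 = (1.74×10^-8)(325)/(2.164e-04) = 0.02613 Ω
Seg 2: A = π(d/2)² = π(6.4500e-03 m)² = 1.307e-04 m²
R_2 = (1.74×10^-8)(1890)/(1.307e-04) = 0.2516 Ω
Seg 3: A = π(d/2)² = π(1.1950e-02 m)² = 4.486e-04 m²
R_3 = (1.74×10^-8)(3210)/(4.486e-04) = 0.1245 Ω
R_total = R_1 + R_2 + R_3 = 0.402 Ω

0.402 Ω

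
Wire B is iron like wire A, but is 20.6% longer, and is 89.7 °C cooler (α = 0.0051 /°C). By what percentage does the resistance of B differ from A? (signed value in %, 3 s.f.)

R ∝ ρL/d² with ρ ∝ (1+αΔT), so R_B/R_A = (1 + 20.6/100) × (1 − 0.0051×89.7)
= 1.206 × 0.5425 = 0.6543
(R_B − R_A)/R_A = 0.6543 − 1 = -34.6%

-34.6%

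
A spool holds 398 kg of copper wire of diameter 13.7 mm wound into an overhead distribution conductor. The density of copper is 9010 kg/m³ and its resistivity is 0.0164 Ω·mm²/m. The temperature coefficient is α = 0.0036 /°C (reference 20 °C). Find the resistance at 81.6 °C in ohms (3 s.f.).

ρ = 0.0164 Ω·mm²/m = 1.64×10^-8 Ω·m
A = π(d/2)² = π(6.8500e-03 m)² = 1.4741e-04 m²
L = m/(density·A) = 398/(9010×1.4741e-04) = 299.7 m
R = ρL/A = (1.64×10^-8)(299.7)/(1.4741e-04) = 0.03334 Ω
R(81.6 °C) = 0.03334 × (1 + 0.0036×61.6) = 0.0407 Ω

0.0407 Ω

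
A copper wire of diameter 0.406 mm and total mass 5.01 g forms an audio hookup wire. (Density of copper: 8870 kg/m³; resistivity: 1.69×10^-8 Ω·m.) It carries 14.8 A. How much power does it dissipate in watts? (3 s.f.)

125 W

A = π(d/2)² = π(2.0300e-04 m)² = 1.2946e-07 m²
L = m/(density·A) = 0.00501/(8870×1.2946e-07) = 4.363 m
R = ρL/A = (1.69×10^-8)(4.363)/(1.2946e-07) = 0.5695 Ω
P = I²R = (14.8)² × 0.5695 = 125 W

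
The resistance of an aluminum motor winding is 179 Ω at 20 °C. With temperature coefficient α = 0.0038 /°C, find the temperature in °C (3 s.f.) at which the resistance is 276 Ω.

163 °C

R = R₀(1 + α(T − T₀)) ⇒ T = T₀ + (R/R₀ − 1)/α
T = 20 + (276/179 − 1)/0.0038 = 20 + (0.5419)/0.0038 = 163 °C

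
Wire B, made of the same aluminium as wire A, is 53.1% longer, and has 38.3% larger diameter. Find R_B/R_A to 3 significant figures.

0.800

R ∝ L/d², so R_B/R_A = (1 + 53.1/100) × (1 + 38.3/100)⁻²
= 1.531 × 0.5228 = 0.800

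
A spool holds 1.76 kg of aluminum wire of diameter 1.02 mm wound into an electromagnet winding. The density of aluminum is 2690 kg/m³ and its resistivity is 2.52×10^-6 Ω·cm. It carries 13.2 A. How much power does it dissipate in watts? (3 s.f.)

ρ = 2.52×10^-6 Ω·cm = 2.52×10^-8 Ω·m
A = π(d/2)² = π(5.1000e-04 m)² = 8.1713e-07 m²
L = m/(density·A) = 1.76/(2690×8.1713e-07) = 800.7 m
R = ρL/A = (2.52×10^-8)(800.7)/(8.1713e-07) = 24.69 Ω
P = I²R = (13.2)² × 24.69 = 4300 W

4300 W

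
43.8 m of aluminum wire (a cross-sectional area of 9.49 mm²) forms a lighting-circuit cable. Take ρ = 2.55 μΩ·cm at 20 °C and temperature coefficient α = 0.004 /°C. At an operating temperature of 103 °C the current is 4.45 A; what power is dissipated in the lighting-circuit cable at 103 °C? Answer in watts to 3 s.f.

3.10 W

ρ = 2.55 μΩ·cm = 2.55×10^-8 Ω·m
A = 9.49 mm² = 9.490e-06 m²
R₍20₎ = ρL/A = (2.55×10^-8)(43.8)/(9.490e-06) = 0.1177 Ω
R₍103₎ = R₍20₎(1 + αΔT) = 0.1177 × (1 + 0.004×83) = 0.1568 Ω
P = I²R = (4.45)² × 0.1568 = 3.10 W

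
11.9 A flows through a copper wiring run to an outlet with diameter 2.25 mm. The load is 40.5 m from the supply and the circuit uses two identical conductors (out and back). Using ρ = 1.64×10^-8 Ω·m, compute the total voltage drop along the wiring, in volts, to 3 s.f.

3.98 V

A = π(d/2)² = π(1.1250e-03 m)² = 3.976e-06 m²
Total conductor length (both ways) L = 2 × 40.5 = 81 m
R = ρL/A = (1.64×10^-8)(81)/(3.976e-06) = 0.3341 Ω
V = IR = 11.9 × 0.3341 = 3.98 V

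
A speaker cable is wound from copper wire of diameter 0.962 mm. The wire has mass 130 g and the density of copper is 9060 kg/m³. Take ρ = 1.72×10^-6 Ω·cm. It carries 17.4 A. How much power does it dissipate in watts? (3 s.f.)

ρ = 1.72×10^-6 Ω·cm = 1.72×10^-8 Ω·m
A = π(d/2)² = π(4.8100e-04 m)² = 7.2684e-07 m²
L = m/(density·A) = 0.13/(9060×7.2684e-07) = 19.74 m
R = ρL/A = (1.72×10^-8)(19.74)/(7.2684e-07) = 0.4672 Ω
P = I²R = (17.4)² × 0.4672 = 141 W

141 W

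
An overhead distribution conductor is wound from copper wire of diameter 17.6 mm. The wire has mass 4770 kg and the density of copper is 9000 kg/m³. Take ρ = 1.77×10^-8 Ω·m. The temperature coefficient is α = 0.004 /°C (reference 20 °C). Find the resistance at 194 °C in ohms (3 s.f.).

A = π(d/2)² = π(8.8000e-03 m)² = 2.4328e-04 m²
L = m/(density·A) = 4770/(9000×2.4328e-04) = 2179 m
R = ρL/A = (1.77×10^-8)(2179)/(2.4328e-04) = 0.1585 Ω
R(194 °C) = 0.1585 × (1 + 0.004×174) = 0.269 Ω

0.269 Ω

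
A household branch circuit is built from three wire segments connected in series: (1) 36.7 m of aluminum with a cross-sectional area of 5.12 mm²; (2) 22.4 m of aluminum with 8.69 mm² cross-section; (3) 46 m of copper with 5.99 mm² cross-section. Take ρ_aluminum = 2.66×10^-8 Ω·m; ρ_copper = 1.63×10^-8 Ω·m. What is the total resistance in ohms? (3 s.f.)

Seg 1: A = 5.12 mm² = 5.120e-06 m²
R_1 = (2.66×10^-8)(36.7)/(5.120e-06) = 0.1907 Ω
Seg 2: A = 8.69 mm² = 8.690e-06 m²
R_2 = (2.66×10^-8)(22.4)/(8.690e-06) = 0.06857 Ω
Seg 3: A = 5.99 mm² = 5.990e-06 m²
R_3 = (1.63×10^-8)(46)/(5.990e-06) = 0.1252 Ω
R_total = R_1 + R_2 + R_3 = 0.384 Ω

0.384 Ω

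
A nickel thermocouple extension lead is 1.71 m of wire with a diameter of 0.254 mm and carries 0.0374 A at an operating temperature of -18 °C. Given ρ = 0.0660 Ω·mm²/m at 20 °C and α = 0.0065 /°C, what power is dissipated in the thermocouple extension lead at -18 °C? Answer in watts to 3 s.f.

ρ = 0.0660 Ω·mm²/m = 6.60×10^-8 Ω·m
A = π(d/2)² = π(1.2700e-04 m)² = 5.067e-08 m²
R₍20₎ = ρL/A = (6.60×10^-8)(1.71)/(5.067e-08) = 2.227 Ω
R₍-18₎ = R₍20₎(1 + αΔT) = 2.227 × (1 + 0.0065×-38) = 1.677 Ω
P = I²R = (0.0374)² × 1.677 = 0.00235 W

0.00235 W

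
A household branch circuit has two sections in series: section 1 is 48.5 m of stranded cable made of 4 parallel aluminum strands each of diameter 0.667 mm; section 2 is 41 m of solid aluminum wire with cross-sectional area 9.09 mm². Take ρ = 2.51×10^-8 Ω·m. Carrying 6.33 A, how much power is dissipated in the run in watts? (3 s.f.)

Section 1: A_strand = π(3.3350e-04)² = 3.494e-07 m²; R₁ = ρL/(N·A_s) = (2.51×10^-8)(48.5)/(4×3.494e-07) = 0.871 Ω
Section 2: A = 9.09 mm² = 9.090e-06 m²
R₂ = (2.51×10^-8)(41)/(9.090e-06) = 0.1132 Ω
R = R₁ + R₂ = 0.9842 Ω
P = I²R = (6.33)² × 0.9842 = 39.4 W

39.4 W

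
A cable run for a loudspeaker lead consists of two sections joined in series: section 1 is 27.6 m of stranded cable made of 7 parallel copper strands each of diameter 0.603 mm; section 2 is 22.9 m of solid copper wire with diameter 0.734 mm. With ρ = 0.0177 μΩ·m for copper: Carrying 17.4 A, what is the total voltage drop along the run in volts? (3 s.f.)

20.9 V

ρ = 0.0177 μΩ·m = 1.77×10^-8 Ω·m
Section 1: A_strand = π(3.0150e-04)² = 2.856e-07 m²; R₁ = ρL/(N·A_s) = (1.77×10^-8)(27.6)/(7×2.856e-07) = 0.2444 Ω
Section 2: A = π(d/2)² = π(3.6700e-04 m)² = 4.231e-07 m²
R₂ = (1.77×10^-8)(22.9)/(4.231e-07) = 0.9579 Ω
R = R₁ + R₂ = 1.202 Ω
V = IR = 17.4 × 1.202 = 20.9 V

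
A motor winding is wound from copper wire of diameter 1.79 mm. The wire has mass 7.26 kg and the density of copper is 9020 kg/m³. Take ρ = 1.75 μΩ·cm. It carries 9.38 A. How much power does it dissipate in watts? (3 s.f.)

196 W

ρ = 1.75 μΩ·cm = 1.75×10^-8 Ω·m
A = π(d/2)² = π(8.9500e-04 m)² = 2.5165e-06 m²
L = m/(density·A) = 7.26/(9020×2.5165e-06) = 319.8 m
R = ρL/A = (1.75×10^-8)(319.8)/(2.5165e-06) = 2.224 Ω
P = I²R = (9.38)² × 2.224 = 196 W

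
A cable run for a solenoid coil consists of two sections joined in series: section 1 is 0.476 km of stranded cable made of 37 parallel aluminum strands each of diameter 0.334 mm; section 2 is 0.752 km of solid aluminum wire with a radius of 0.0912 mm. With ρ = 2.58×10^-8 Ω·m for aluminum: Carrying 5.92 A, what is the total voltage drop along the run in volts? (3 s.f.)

Section 1: A_strand = π(1.6700e-04)² = 8.762e-08 m²; R₁ = ρL/(N·A_s) = (2.58×10^-8)(476)/(37×8.762e-08) = 3.788 Ω
Section 2: A = πr² = π(9.1200e-05 m)² = 2.613e-08 m²
R₂ = (2.58×10^-8)(752)/(2.613e-08) = 742.5 Ω
R = R₁ + R₂ = 746.3 Ω
V = IR = 5.92 × 746.3 = 4420 V

4420 V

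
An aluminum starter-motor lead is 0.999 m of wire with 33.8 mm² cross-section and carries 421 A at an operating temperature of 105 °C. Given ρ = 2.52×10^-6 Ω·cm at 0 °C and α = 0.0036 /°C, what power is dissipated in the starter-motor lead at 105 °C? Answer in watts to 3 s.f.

182 W

ρ = 2.52×10^-6 Ω·cm = 2.52×10^-8 Ω·m
A = 33.8 mm² = 3.380e-05 m²
R₍0₎ = ρL/A = (2.52×10^-8)(0.999)/(3.380e-05) = 7.448×10^-4 Ω
R₍105₎ = R₍0₎(1 + αΔT) = 7.448×10^-4 × (1 + 0.0036×105) = 0.001026 Ω
P = I²R = (421)² × 0.001026 = 182 W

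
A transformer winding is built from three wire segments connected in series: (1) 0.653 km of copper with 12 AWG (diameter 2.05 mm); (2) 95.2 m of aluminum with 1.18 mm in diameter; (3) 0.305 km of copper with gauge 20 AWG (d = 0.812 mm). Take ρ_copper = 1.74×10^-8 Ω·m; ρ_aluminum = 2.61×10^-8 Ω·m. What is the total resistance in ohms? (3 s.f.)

16.0 Ω

Seg 1: A = π(2.05/2 mm)² = π(1.0250e-03 m)² = 3.301e-06 m²
R_1 = (1.74×10^-8)(653)/(3.301e-06) = 3.442 Ω
Seg 2: A = π(d/2)² = π(5.9000e-04 m)² = 1.094e-06 m²
R_2 = (2.61×10^-8)(95.2)/(1.094e-06) = 2.272 Ω
Seg 3: A = π(0.812/2 mm)² = π(4.0600e-04 m)² = 5.178e-07 m²
R_3 = (1.74×10^-8)(305)/(5.178e-07) = 10.25 Ω
R_total = R_1 + R_2 + R_3 = 16.0 Ω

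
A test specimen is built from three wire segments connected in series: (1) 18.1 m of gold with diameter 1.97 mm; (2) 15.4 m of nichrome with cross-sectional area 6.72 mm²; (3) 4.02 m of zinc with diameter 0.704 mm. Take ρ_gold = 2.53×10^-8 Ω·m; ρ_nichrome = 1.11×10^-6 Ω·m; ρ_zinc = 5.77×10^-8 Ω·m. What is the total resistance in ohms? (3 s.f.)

3.29 Ω

Seg 1: A = π(d/2)² = π(9.8500e-04 m)² = 3.048e-06 m²
R_1 = (2.53×10^-8)(18.1)/(3.048e-06) = 0.1502 Ω
Seg 2: A = 6.72 mm² = 6.720e-06 m²
R_2 = (1.11×10^-6)(15.4)/(6.720e-06) = 2.544 Ω
Seg 3: A = π(d/2)² = π(3.5200e-04 m)² = 3.893e-07 m²
R_3 = (5.77×10^-8)(4.02)/(3.893e-07) = 0.5959 Ω
R_total = R_1 + R_2 + R_3 = 3.29 Ω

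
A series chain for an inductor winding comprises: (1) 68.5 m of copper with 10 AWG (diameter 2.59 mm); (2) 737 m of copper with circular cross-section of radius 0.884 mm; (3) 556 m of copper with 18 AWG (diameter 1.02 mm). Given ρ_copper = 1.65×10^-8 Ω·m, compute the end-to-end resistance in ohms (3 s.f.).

Seg 1: A = π(2.59/2 mm)² = π(1.2950e-03 m)² = 5.269e-06 m²
R_1 = (1.65×10^-8)(68.5)/(5.269e-06) = 0.2145 Ω
Seg 2: A = πr² = π(8.8400e-04 m)² = 2.455e-06 m²
R_2 = (1.65×10^-8)(737)/(2.455e-06) = 4.953 Ω
Seg 3: A = π(1.02/2 mm)² = π(5.1000e-04 m)² = 8.171e-07 m²
R_3 = (1.65×10^-8)(556)/(8.171e-07) = 11.23 Ω
R_total = R_1 + R_2 + R_3 = 16.4 Ω

16.4 Ω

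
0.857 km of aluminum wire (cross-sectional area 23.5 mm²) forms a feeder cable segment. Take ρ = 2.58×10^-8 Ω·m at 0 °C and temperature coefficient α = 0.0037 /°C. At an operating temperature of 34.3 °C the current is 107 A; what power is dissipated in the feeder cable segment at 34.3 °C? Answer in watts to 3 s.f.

A = 23.5 mm² = 2.350e-05 m²
R₍0₎ = ρL/A = (2.58×10^-8)(857)/(2.350e-05) = 0.9409 Ω
R₍34.3₎ = R₍0₎(1 + αΔT) = 0.9409 × (1 + 0.0037×34.3) = 1.06 Ω
P = I²R = (107)² × 1.06 = 12100 W

12100 W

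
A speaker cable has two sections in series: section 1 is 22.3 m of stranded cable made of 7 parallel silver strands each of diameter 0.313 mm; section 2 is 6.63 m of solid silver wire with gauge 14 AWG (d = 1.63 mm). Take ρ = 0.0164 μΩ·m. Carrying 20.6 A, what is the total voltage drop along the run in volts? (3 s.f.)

15.1 V

ρ = 0.0164 μΩ·m = 1.64×10^-8 Ω·m
Section 1: A_strand = π(1.5650e-04)² = 7.694e-08 m²; R₁ = ρL/(N·A_s) = (1.64×10^-8)(22.3)/(7×7.694e-08) = 0.679 Ω
Section 2: A = π(1.63/2 mm)² = π(8.1500e-04 m)² = 2.087e-06 m²
R₂ = (1.64×10^-8)(6.63)/(2.087e-06) = 0.05211 Ω
R = R₁ + R₂ = 0.7311 Ω
V = IR = 20.6 × 0.7311 = 15.1 V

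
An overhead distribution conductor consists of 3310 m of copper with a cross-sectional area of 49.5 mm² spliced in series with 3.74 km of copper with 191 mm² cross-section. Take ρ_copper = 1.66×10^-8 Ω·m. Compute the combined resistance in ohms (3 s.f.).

1.44 Ω

Segment 1: A = 49.5 mm² = 4.950e-05 m²
R₁ = ρL/A = (1.66×10^-8)(3310)/(4.950e-05) = 1.11 Ω
Segment 2: A = 191 mm² = 1.910e-04 m²
R₂ = (1.66×10^-8)(3740)/(1.910e-04) = 0.325 Ω
R = R₁ + R₂ = 1.44 Ω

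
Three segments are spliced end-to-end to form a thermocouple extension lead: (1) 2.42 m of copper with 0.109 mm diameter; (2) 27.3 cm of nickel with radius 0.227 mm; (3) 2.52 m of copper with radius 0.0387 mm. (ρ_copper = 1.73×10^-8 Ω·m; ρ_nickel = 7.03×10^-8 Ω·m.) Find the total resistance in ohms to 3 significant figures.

Seg 1: A = π(d/2)² = π(5.4500e-05 m)² = 9.331e-09 m²
R_1 = (1.73×10^-8)(2.42)/(9.331e-09) = 4.487 Ω
Seg 2: A = πr² = π(2.2700e-04 m)² = 1.619e-07 m²
R_2 = (7.03×10^-8)(0.273)/(1.619e-07) = 0.1186 Ω
Seg 3: A = πr² = π(3.8700e-05 m)² = 4.705e-09 m²
R_3 = (1.73×10^-8)(2.52)/(4.705e-09) = 9.266 Ω
R_total = R_1 + R_2 + R_3 = 13.9 Ω

13.9 Ω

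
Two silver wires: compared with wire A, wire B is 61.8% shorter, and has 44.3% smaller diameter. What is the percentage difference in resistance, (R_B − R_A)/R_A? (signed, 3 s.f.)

23.1%

R ∝ L/d², so R_B/R_A = (1 − 61.8/100) × (1 − 44.3/100)⁻²
= 0.382 × 3.223 = 1.231
(R_B − R_A)/R_A = 1.231 − 1 = 23.1%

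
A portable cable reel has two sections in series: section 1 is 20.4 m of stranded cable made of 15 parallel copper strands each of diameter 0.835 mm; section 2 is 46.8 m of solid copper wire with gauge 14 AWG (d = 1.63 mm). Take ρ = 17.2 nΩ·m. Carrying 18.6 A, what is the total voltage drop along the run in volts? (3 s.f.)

ρ = 17.2 nΩ·m = 1.72×10^-8 Ω·m
Section 1: A_strand = π(4.1750e-04)² = 5.476e-07 m²; R₁ = ρL/(N·A_s) = (1.72×10^-8)(20.4)/(15×5.476e-07) = 0.04272 Ω
Section 2: A = π(1.63/2 mm)² = π(8.1500e-04 m)² = 2.087e-06 m²
R₂ = (1.72×10^-8)(46.8)/(2.087e-06) = 0.3858 Ω
R = R₁ + R₂ = 0.4285 Ω
V = IR = 18.6 × 0.4285 = 7.97 V

7.97 V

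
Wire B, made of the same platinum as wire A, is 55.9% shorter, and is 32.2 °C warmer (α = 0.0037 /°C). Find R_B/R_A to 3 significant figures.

0.494

R ∝ ρL/d² with ρ ∝ (1+αΔT), so R_B/R_A = (1 − 55.9/100) × (1 + 0.0037×32.2)
= 0.441 × 1.119 = 0.494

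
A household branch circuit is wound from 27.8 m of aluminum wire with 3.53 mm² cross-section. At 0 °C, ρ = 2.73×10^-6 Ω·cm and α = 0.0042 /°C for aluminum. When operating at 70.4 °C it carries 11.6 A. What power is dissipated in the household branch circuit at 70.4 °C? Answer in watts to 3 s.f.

37.5 W

ρ = 2.73×10^-6 Ω·cm = 2.73×10^-8 Ω·m
A = 3.53 mm² = 3.530e-06 m²
R₍0₎ = ρL/A = (2.73×10^-8)(27.8)/(3.530e-06) = 0.215 Ω
R₍70.4₎ = R₍0₎(1 + αΔT) = 0.215 × (1 + 0.0042×70.4) = 0.2786 Ω
P = I²R = (11.6)² × 0.2786 = 37.5 W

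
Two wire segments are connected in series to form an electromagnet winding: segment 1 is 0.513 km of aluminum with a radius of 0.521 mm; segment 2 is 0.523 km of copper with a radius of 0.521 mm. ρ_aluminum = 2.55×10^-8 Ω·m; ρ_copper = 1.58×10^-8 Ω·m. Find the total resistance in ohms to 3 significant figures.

Segment 1: A = πr² = π(5.2100e-04 m)² = 8.528e-07 m²
R₁ = ρL/A = (2.55×10^-8)(513)/(8.528e-07) = 15.34 Ω
R₂ = (1.58×10^-8)(523)/(8.528e-07) = 9.69 Ω
R = R₁ + R₂ = 25.0 Ω

25.0 Ω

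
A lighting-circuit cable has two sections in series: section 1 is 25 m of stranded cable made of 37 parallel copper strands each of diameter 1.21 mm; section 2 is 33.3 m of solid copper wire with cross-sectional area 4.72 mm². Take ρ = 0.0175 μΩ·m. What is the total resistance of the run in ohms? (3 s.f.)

0.134 Ω

ρ = 0.0175 μΩ·m = 1.75×10^-8 Ω·m
Section 1: A_strand = π(6.0500e-04)² = 1.150e-06 m²; R₁ = ρL/(N·A_s) = (1.75×10^-8)(25)/(37×1.150e-06) = 0.01028 Ω
Section 2: A = 4.72 mm² = 4.720e-06 m²
R₂ = (1.75×10^-8)(33.3)/(4.720e-06) = 0.1235 Ω
R = R₁ + R₂ = 0.134 Ω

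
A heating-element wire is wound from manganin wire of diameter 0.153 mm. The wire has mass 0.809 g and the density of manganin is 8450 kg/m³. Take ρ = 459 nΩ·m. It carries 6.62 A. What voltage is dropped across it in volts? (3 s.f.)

ρ = 459 nΩ·m = 4.59×10^-7 Ω·m
A = π(d/2)² = π(7.6500e-05 m)² = 1.8385e-08 m²
L = m/(density·A) = 8.090×10^-4/(8450×1.8385e-08) = 5.207 m
R = ρL/A = (4.59×10^-7)(5.207)/(1.8385e-08) = 130 Ω
V = IR = 6.62 × 130 = 861 V

861 V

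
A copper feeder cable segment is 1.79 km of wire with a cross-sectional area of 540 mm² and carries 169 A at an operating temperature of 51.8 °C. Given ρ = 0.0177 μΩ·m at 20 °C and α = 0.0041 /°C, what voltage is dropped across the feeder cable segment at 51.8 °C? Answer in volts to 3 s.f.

11.2 V

ρ = 0.0177 μΩ·m = 1.77×10^-8 Ω·m
A = 540 mm² = 5.400e-04 m²
R₍20₎ = ρL/A = (1.77×10^-8)(1790)/(5.400e-04) = 0.05867 Ω
R₍51.8₎ = R₍20₎(1 + αΔT) = 0.05867 × (1 + 0.0041×31.8) = 0.06632 Ω
V = IR = 169 × 0.06632 = 11.2 V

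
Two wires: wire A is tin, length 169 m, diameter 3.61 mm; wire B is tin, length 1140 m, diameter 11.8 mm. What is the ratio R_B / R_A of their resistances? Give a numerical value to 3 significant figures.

0.631

R ∝ ρL/d², so R_B/R_A = (L_B/L_A) × (d_A/d_B)²
= (1140/169) × (3.61/11.8)² = 0.631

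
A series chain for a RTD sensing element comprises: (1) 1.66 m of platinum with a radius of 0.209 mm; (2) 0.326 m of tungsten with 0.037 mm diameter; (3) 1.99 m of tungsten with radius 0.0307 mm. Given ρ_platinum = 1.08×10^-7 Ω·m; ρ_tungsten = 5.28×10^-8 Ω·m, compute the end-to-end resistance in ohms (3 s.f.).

52.8 Ω

Seg 1: A = πr² = π(2.0900e-04 m)² = 1.372e-07 m²
R_1 = (1.08×10^-7)(1.66)/(1.372e-07) = 1.306 Ω
Seg 2: A = π(d/2)² = π(1.8500e-05 m)² = 1.075e-09 m²
R_2 = (5.28×10^-8)(0.326)/(1.075e-09) = 16.01 Ω
Seg 3: A = πr² = π(3.0700e-05 m)² = 2.961e-09 m²
R_3 = (5.28×10^-8)(1.99)/(2.961e-09) = 35.49 Ω
R_total = R_1 + R_2 + R_3 = 52.8 Ω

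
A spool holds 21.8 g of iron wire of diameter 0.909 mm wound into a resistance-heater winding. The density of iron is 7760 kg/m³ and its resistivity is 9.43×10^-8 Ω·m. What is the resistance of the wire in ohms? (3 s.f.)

A = π(d/2)² = π(4.5450e-04 m)² = 6.4896e-07 m²
L = m/(density·A) = 0.0218/(7760×6.4896e-07) = 4.329 m
R = ρL/A = (9.43×10^-8)(4.329)/(6.4896e-07) = 0.629 Ω

0.629 Ω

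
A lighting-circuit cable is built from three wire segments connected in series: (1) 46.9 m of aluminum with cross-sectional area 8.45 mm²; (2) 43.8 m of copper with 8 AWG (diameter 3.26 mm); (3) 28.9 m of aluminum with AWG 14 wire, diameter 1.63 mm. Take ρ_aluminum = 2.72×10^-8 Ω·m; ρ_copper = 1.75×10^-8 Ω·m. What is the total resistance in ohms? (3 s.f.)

0.620 Ω

Seg 1: A = 8.45 mm² = 8.450e-06 m²
R_1 = (2.72×10^-8)(46.9)/(8.450e-06) = 0.151 Ω
Seg 2: A = π(3.26/2 mm)² = π(1.6300e-03 m)² = 8.347e-06 m²
R_2 = (1.75×10^-8)(43.8)/(8.347e-06) = 0.09183 Ω
Seg 3: A = π(1.63/2 mm)² = π(8.1500e-04 m)² = 2.087e-06 m²
R_3 = (2.72×10^-8)(28.9)/(2.087e-06) = 0.3767 Ω
R_total = R_1 + R_2 + R_3 = 0.620 Ω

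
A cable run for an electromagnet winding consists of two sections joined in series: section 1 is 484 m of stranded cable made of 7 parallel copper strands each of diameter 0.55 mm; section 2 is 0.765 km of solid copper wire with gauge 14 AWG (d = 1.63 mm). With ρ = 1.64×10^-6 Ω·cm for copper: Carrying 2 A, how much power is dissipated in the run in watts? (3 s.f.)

43.1 W

ρ = 1.64×10^-6 Ω·cm = 1.64×10^-8 Ω·m
Section 1: A_strand = π(2.7500e-04)² = 2.376e-07 m²; R₁ = ρL/(N·A_s) = (1.64×10^-8)(484)/(7×2.376e-07) = 4.773 Ω
Section 2: A = π(1.63/2 mm)² = π(8.1500e-04 m)² = 2.087e-06 m²
R₂ = (1.64×10^-8)(765)/(2.087e-06) = 6.012 Ω
R = R₁ + R₂ = 10.79 Ω
P = I²R = (2)² × 10.79 = 43.1 W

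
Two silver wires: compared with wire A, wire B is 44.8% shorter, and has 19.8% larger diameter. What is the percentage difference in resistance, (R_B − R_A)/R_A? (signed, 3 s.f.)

R ∝ L/d², so R_B/R_A = (1 − 44.8/100) × (1 + 19.8/100)⁻²
= 0.552 × 0.6968 = 0.3846
(R_B − R_A)/R_A = 0.3846 − 1 = -61.5%

-61.5%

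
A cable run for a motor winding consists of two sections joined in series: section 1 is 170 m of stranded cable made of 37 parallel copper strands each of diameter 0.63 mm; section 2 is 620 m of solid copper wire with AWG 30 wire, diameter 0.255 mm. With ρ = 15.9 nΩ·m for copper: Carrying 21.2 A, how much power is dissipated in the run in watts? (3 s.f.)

86900 W

ρ = 15.9 nΩ·m = 1.59×10^-8 Ω·m
Section 1: A_strand = π(3.1500e-04)² = 3.117e-07 m²; R₁ = ρL/(N·A_s) = (1.59×10^-8)(170)/(37×3.117e-07) = 0.2344 Ω
Section 2: A = π(0.255/2 mm)² = π(1.2750e-04 m)² = 5.107e-08 m²
R₂ = (1.59×10^-8)(620)/(5.107e-08) = 193 Ω
R = R₁ + R₂ = 193.3 Ω
P = I²R = (21.2)² × 193.3 = 86900 W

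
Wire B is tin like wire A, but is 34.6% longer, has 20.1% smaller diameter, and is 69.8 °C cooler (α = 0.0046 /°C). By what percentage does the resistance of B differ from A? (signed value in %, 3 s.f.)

43.1%

R ∝ ρL/d² with ρ ∝ (1+αΔT), so R_B/R_A = (1 + 34.6/100) × (1 − 20.1/100)⁻² × (1 − 0.0046×69.8)
= 1.346 × 1.566 × 0.6789 = 1.431
(R_B − R_A)/R_A = 1.431 − 1 = 43.1%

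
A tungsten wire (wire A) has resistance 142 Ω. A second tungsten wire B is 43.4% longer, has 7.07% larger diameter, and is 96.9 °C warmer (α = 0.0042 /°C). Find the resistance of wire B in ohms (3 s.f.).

R ∝ ρL/d² with ρ ∝ (1+αΔT), so R_B/R_A = (1 + 43.4/100) × (1 + 7.07/100)⁻² × (1 + 0.0042×96.9)
= 1.434 × 0.8723 × 1.407 = 1.76
R_B = 1.76 × 142 = 250 Ω

250 Ω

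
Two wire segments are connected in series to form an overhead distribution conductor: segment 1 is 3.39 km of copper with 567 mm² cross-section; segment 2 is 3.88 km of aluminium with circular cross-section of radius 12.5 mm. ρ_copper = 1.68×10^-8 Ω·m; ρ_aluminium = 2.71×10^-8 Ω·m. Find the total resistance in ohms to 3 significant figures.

Segment 1: A = 567 mm² = 5.670e-04 m²
R₁ = ρL/A = (1.68×10^-8)(3390)/(5.670e-04) = 0.1004 Ω
Segment 2: A = πr² = π(1.2500e-02 m)² = 4.909e-04 m²
R₂ = (2.71×10^-8)(3880)/(4.909e-04) = 0.2142 Ω
R = R₁ + R₂ = 0.315 Ω

0.315 Ω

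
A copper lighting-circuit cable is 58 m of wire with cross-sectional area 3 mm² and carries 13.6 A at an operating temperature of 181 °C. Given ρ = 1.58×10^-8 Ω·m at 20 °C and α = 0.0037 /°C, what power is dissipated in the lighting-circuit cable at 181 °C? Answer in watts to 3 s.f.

90.2 W

A = 3 mm² = 3.000e-06 m²
R₍20₎ = ρL/A = (1.58×10^-8)(58)/(3.000e-06) = 0.3055 Ω
R₍181₎ = R₍20₎(1 + αΔT) = 0.3055 × (1 + 0.0037×161) = 0.4874 Ω
P = I²R = (13.6)² × 0.4874 = 90.2 W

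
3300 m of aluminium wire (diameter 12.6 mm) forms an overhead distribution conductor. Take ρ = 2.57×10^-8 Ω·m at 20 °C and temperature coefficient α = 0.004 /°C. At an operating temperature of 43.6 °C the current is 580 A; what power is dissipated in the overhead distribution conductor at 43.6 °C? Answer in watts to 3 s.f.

A = π(d/2)² = π(6.3000e-03 m)² = 1.247e-04 m²
R₍20₎ = ρL/A = (2.57×10^-8)(3300)/(1.247e-04) = 0.6802 Ω
R₍43.6₎ = R₍20₎(1 + αΔT) = 0.6802 × (1 + 0.004×23.6) = 0.7444 Ω
P = I²R = (580)² × 0.7444 = 2.50×10^5 W

2.50×10^5 W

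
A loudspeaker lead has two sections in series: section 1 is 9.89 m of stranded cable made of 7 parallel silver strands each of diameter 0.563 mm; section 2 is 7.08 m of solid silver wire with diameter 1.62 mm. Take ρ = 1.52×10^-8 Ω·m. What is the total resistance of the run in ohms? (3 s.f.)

0.138 Ω

Section 1: A_strand = π(2.8150e-04)² = 2.489e-07 m²; R₁ = ρL/(N·A_s) = (1.52×10^-8)(9.89)/(7×2.489e-07) = 0.08627 Ω
Section 2: A = π(d/2)² = π(8.1000e-04 m)² = 2.061e-06 m²
R₂ = (1.52×10^-8)(7.08)/(2.061e-06) = 0.05221 Ω
R = R₁ + R₂ = 0.138 Ω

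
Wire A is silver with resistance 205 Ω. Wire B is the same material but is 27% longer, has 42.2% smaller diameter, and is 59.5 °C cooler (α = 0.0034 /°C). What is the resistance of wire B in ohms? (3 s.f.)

R ∝ ρL/d² with ρ ∝ (1+αΔT), so R_B/R_A = (1 + 27/100) × (1 − 42.2/100)⁻² × (1 − 0.0034×59.5)
= 1.27 × 2.993 × 0.7977 = 3.032
R_B = 3.032 × 205 = 622 Ω

622 Ω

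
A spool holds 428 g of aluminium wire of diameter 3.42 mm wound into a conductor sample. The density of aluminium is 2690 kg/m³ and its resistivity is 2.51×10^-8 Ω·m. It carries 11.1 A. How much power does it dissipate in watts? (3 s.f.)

A = π(d/2)² = π(1.7100e-03 m)² = 9.1863e-06 m²
L = m/(density·A) = 0.428/(2690×9.1863e-06) = 17.32 m
R = ρL/A = (2.51×10^-8)(17.32)/(9.1863e-06) = 0.04732 Ω
P = I²R = (11.1)² × 0.04732 = 5.83 W

5.83 W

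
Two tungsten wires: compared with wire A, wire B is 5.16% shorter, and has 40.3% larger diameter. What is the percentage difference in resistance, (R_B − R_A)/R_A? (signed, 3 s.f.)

R ∝ L/d², so R_B/R_A = (1 − 5.16/100) × (1 + 40.3/100)⁻²
= 0.9484 × 0.508 = 0.4818
(R_B − R_A)/R_A = 0.4818 − 1 = -51.8%

-51.8%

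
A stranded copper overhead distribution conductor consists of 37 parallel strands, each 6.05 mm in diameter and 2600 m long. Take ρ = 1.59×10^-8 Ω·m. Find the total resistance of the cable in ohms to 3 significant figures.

A_strand = π(3.0250e-03 m)² = 2.875e-05 m²
R_strand = ρL/A = (1.59×10^-8)(2600)/(2.875e-05) = 1.438 Ω
R_total = R_strand/N = 1.438/37 = 0.0389 Ω

0.0389 Ω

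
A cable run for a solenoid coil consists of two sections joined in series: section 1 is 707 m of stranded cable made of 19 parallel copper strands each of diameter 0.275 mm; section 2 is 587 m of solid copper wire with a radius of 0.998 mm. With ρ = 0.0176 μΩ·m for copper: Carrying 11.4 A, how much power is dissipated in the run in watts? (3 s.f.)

ρ = 0.0176 μΩ·m = 1.76×10^-8 Ω·m
Section 1: A_strand = π(1.3750e-04)² = 5.940e-08 m²; R₁ = ρL/(N·A_s) = (1.76×10^-8)(707)/(19×5.940e-08) = 11.03 Ω
Section 2: A = πr² = π(9.9800e-04 m)² = 3.129e-06 m²
R₂ = (1.76×10^-8)(587)/(3.129e-06) = 3.302 Ω
R = R₁ + R₂ = 14.33 Ω
P = I²R = (11.4)² × 14.33 = 1860 W

1860 W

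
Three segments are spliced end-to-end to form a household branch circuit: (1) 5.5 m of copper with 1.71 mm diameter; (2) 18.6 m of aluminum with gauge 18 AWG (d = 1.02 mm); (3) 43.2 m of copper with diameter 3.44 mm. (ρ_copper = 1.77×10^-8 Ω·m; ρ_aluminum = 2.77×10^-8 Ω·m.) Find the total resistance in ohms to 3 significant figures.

Seg 1: A = π(d/2)² = π(8.5500e-04 m)² = 2.297e-06 m²
R_1 = (1.77×10^-8)(5.5)/(2.297e-06) = 0.04239 Ω
Seg 2: A = π(1.02/2 mm)² = π(5.1000e-04 m)² = 8.171e-07 m²
R_2 = (2.77×10^-8)(18.6)/(8.171e-07) = 0.6305 Ω
Seg 3: A = π(d/2)² = π(1.7200e-03 m)² = 9.294e-06 m²
R_3 = (1.77×10^-8)(43.2)/(9.294e-06) = 0.08227 Ω
R_total = R_1 + R_2 + R_3 = 0.755 Ω

0.755 Ω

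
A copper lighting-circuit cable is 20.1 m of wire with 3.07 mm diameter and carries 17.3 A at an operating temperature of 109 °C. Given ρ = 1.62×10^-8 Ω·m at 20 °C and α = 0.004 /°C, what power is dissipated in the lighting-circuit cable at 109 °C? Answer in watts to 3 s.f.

A = π(d/2)² = π(1.5350e-03 m)² = 7.402e-06 m²
R₍20₎ = ρL/A = (1.62×10^-8)(20.1)/(7.402e-06) = 0.04399 Ω
R₍109₎ = R₍20₎(1 + αΔT) = 0.04399 × (1 + 0.004×89) = 0.05965 Ω
P = I²R = (17.3)² × 0.05965 = 17.9 W

17.9 W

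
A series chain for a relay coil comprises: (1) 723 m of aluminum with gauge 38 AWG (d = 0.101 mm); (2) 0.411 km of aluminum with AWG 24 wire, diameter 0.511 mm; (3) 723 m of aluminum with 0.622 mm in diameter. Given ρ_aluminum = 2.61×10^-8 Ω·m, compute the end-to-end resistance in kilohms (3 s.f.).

2.47 kΩ

Seg 1: A = π(0.101/2 mm)² = π(5.0500e-05 m)² = 8.012e-09 m²
R_1 = (2.61×10^-8)(723)/(8.012e-09) = 2355 Ω
Seg 2: A = π(0.511/2 mm)² = π(2.5550e-04 m)² = 2.051e-07 m²
R_2 = (2.61×10^-8)(411)/(2.051e-07) = 52.31 Ω
Seg 3: A = π(d/2)² = π(3.1100e-04 m)² = 3.039e-07 m²
R_3 = (2.61×10^-8)(723)/(3.039e-07) = 62.1 Ω
R_total = R_1 + R_2 + R_3 = 2.47 kΩ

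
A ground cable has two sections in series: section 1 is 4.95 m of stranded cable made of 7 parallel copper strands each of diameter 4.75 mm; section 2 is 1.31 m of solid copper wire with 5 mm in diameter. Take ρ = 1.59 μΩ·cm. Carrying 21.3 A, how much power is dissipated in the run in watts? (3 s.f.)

ρ = 1.59 μΩ·cm = 1.59×10^-8 Ω·m
Section 1: A_strand = π(2.3750e-03)² = 1.772e-05 m²; R₁ = ρL/(N·A_s) = (1.59×10^-8)(4.95)/(7×1.772e-05) = 6.345×10^-4 Ω
Section 2: A = π(d/2)² = π(2.5000e-03 m)² = 1.963e-05 m²
R₂ = (1.59×10^-8)(1.31)/(1.963e-05) = 0.001061 Ω
R = R₁ + R₂ = 0.001695 Ω
P = I²R = (21.3)² × 0.001695 = 0.769 W

0.769 W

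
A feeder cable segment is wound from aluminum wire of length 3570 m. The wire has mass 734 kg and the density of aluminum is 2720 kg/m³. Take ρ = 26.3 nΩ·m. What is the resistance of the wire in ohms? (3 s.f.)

1.24 Ω

ρ = 26.3 nΩ·m = 2.63×10^-8 Ω·m
A = m/(density·L) = 734/(2720×3570) = 7.5589e-05 m²
R = ρL/A = (2.63×10^-8)(3570)/(7.5589e-05) = 1.24 Ω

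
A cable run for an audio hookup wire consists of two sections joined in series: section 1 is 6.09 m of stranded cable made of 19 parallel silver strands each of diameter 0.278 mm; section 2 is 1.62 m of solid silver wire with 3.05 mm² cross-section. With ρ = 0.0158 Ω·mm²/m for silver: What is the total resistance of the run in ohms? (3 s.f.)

ρ = 0.0158 Ω·mm²/m = 1.58×10^-8 Ω·m
Section 1: A_strand = π(1.3900e-04)² = 6.070e-08 m²; R₁ = ρL/(N·A_s) = (1.58×10^-8)(6.09)/(19×6.070e-08) = 0.08343 Ω
Section 2: A = 3.05 mm² = 3.050e-06 m²
R₂ = (1.58×10^-8)(1.62)/(3.050e-06) = 0.008392 Ω
R = R₁ + R₂ = 0.0918 Ω

0.0918 Ω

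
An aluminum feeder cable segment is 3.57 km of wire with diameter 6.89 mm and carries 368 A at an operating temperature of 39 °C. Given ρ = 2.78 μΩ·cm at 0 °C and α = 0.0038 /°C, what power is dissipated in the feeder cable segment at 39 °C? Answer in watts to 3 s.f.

4.14×10^5 W

ρ = 2.78 μΩ·cm = 2.78×10^-8 Ω·m
A = π(d/2)² = π(3.4450e-03 m)² = 3.728e-05 m²
R₍0₎ = ρL/A = (2.78×10^-8)(3570)/(3.728e-05) = 2.662 Ω
R₍39₎ = R₍0₎(1 + αΔT) = 2.662 × (1 + 0.0038×39) = 3.056 Ω
P = I²R = (368)² × 3.056 = 4.14×10^5 W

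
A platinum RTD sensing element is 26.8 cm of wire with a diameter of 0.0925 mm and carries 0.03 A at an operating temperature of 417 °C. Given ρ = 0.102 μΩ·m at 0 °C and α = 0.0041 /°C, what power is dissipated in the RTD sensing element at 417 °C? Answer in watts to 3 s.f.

ρ = 0.102 μΩ·m = 1.02×10^-7 Ω·m
A = π(d/2)² = π(4.6250e-05 m)² = 6.720e-09 m²
R₍0₎ = ρL/A = (1.02×10^-7)(0.268)/(6.720e-09) = 4.068 Ω
R₍417₎ = R₍0₎(1 + αΔT) = 4.068 × (1 + 0.0041×417) = 11.02 Ω
P = I²R = (0.03)² × 11.02 = 0.00992 W

0.00992 W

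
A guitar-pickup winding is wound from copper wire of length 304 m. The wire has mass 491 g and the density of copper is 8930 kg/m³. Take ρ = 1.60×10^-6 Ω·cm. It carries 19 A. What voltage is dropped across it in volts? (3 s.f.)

511 V

ρ = 1.60×10^-6 Ω·cm = 1.60×10^-8 Ω·m
A = m/(density·L) = 0.491/(8930×304) = 1.8087e-07 m²
R = ρL/A = (1.60×10^-8)(304)/(1.8087e-07) = 26.89 Ω
V = IR = 19 × 26.89 = 511 V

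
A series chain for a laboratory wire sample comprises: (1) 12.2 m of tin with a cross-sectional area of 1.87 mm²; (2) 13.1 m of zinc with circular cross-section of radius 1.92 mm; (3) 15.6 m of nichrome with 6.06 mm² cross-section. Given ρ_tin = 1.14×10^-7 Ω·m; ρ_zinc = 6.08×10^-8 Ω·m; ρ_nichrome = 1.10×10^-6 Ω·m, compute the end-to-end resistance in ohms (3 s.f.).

3.64 Ω

Seg 1: A = 1.87 mm² = 1.870e-06 m²
R_1 = (1.14×10^-7)(12.2)/(1.870e-06) = 0.7437 Ω
Seg 2: A = πr² = π(1.9200e-03 m)² = 1.158e-05 m²
R_2 = (6.08×10^-8)(13.1)/(1.158e-05) = 0.06877 Ω
Seg 3: A = 6.06 mm² = 6.060e-06 m²
R_3 = (1.10×10^-6)(15.6)/(6.060e-06) = 2.832 Ω
R_total = R_1 + R_2 + R_3 = 3.64 Ω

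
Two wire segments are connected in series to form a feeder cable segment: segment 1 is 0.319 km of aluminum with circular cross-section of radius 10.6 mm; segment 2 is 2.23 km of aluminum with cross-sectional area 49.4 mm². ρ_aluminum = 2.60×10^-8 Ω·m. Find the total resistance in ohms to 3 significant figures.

1.20 Ω

Segment 1: A = πr² = π(1.0600e-02 m)² = 3.530e-04 m²
R₁ = ρL/A = (2.60×10^-8)(319)/(3.530e-04) = 0.0235 Ω
Segment 2: A = 49.4 mm² = 4.940e-05 m²
R₂ = (2.60×10^-8)(2230)/(4.940e-05) = 1.174 Ω
R = R₁ + R₂ = 1.20 Ω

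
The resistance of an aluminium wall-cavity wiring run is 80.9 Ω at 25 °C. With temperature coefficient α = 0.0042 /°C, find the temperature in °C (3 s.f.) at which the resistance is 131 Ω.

172 °C

R = R₀(1 + α(T − T₀)) ⇒ T = T₀ + (R/R₀ − 1)/α
T = 25 + (131/80.9 − 1)/0.0042 = 25 + (0.6193)/0.0042 = 172 °C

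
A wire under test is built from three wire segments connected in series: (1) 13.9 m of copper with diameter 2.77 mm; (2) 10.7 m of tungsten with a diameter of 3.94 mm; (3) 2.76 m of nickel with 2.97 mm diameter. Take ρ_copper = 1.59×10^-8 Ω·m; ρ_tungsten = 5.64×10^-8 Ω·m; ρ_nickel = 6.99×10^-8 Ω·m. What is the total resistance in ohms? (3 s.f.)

Seg 1: A = π(d/2)² = π(1.3850e-03 m)² = 6.026e-06 m²
R_1 = (1.59×10^-8)(13.9)/(6.026e-06) = 0.03667 Ω
Seg 2: A = π(d/2)² = π(1.9700e-03 m)² = 1.219e-05 m²
R_2 = (5.64×10^-8)(10.7)/(1.219e-05) = 0.0495 Ω
Seg 3: A = π(d/2)² = π(1.4850e-03 m)² = 6.928e-06 m²
R_3 = (6.99×10^-8)(2.76)/(6.928e-06) = 0.02785 Ω
R_total = R_1 + R_2 + R_3 = 0.114 Ω

0.114 Ω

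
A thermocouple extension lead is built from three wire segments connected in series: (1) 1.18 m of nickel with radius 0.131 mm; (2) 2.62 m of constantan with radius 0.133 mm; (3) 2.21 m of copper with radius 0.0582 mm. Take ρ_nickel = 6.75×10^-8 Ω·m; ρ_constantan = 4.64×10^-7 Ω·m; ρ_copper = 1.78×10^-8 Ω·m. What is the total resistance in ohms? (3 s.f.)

27.1 Ω

Seg 1: A = πr² = π(1.3100e-04 m)² = 5.391e-08 m²
R_1 = (6.75×10^-8)(1.18)/(5.391e-08) = 1.477 Ω
Seg 2: A = πr² = π(1.3300e-04 m)² = 5.557e-08 m²
R_2 = (4.64×10^-7)(2.62)/(5.557e-08) = 21.88 Ω
Seg 3: A = πr² = π(5.8200e-05 m)² = 1.064e-08 m²
R_3 = (1.78×10^-8)(2.21)/(1.064e-08) = 3.697 Ω
R_total = R_1 + R_2 + R_3 = 27.1 Ω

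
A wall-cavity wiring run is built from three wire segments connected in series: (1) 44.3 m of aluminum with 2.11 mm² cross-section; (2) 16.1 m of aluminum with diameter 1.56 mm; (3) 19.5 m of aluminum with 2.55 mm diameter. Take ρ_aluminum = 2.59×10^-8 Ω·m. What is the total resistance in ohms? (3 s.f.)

Seg 1: A = 2.11 mm² = 2.110e-06 m²
R_1 = (2.59×10^-8)(44.3)/(2.110e-06) = 0.5438 Ω
Seg 2: A = π(d/2)² = π(7.8000e-04 m)² = 1.911e-06 m²
R_2 = (2.59×10^-8)(16.1)/(1.911e-06) = 0.2182 Ω
Seg 3: A = π(d/2)² = π(1.2750e-03 m)² = 5.107e-06 m²
R_3 = (2.59×10^-8)(19.5)/(5.107e-06) = 0.09889 Ω
R_total = R_1 + R_2 + R_3 = 0.861 Ω

0.861 Ω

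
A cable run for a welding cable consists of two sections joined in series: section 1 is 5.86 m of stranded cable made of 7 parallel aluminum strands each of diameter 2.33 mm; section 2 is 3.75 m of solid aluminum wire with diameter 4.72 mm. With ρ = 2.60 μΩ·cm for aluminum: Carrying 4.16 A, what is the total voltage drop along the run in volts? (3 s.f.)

0.0444 V

ρ = 2.60 μΩ·cm = 2.60×10^-8 Ω·m
Section 1: A_strand = π(1.1650e-03)² = 4.264e-06 m²; R₁ = ρL/(N·A_s) = (2.60×10^-8)(5.86)/(7×4.264e-06) = 0.005105 Ω
Section 2: A = π(d/2)² = π(2.3600e-03 m)² = 1.750e-05 m²
R₂ = (2.60×10^-8)(3.75)/(1.750e-05) = 0.005572 Ω
R = R₁ + R₂ = 0.01068 Ω
V = IR = 4.16 × 0.01068 = 0.0444 V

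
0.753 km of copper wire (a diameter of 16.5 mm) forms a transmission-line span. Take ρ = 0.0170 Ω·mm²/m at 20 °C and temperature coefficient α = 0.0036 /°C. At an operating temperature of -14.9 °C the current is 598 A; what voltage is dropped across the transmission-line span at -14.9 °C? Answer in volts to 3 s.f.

31.3 V

ρ = 0.0170 Ω·mm²/m = 1.70×10^-8 Ω·m
A = π(d/2)² = π(8.2500e-03 m)² = 2.138e-04 m²
R₍20₎ = ρL/A = (1.70×10^-8)(753)/(2.138e-04) = 0.05987 Ω
R₍-14.9₎ = R₍20₎(1 + αΔT) = 0.05987 × (1 + 0.0036×-34.9) = 0.05235 Ω
V = IR = 598 × 0.05235 = 31.3 V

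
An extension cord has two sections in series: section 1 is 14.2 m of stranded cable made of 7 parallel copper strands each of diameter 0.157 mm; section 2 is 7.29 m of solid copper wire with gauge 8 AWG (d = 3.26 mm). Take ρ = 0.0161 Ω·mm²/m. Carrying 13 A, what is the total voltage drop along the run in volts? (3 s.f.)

22.1 V

ρ = 0.0161 Ω·mm²/m = 1.61×10^-8 Ω·m
Section 1: A_strand = π(7.8500e-05)² = 1.936e-08 m²; R₁ = ρL/(N·A_s) = (1.61×10^-8)(14.2)/(7×1.936e-08) = 1.687 Ω
Section 2: A = π(3.26/2 mm)² = π(1.6300e-03 m)² = 8.347e-06 m²
R₂ = (1.61×10^-8)(7.29)/(8.347e-06) = 0.01406 Ω
R = R₁ + R₂ = 1.701 Ω
V = IR = 13 × 1.701 = 22.1 V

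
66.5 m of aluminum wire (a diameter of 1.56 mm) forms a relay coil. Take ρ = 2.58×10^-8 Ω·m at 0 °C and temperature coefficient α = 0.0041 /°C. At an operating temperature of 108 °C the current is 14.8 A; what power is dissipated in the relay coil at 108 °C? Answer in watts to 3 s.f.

A = π(d/2)² = π(7.8000e-04 m)² = 1.911e-06 m²
R₍0₎ = ρL/A = (2.58×10^-8)(66.5)/(1.911e-06) = 0.8976 Ω
R₍108₎ = R₍0₎(1 + αΔT) = 0.8976 × (1 + 0.0041×108) = 1.295 Ω
P = I²R = (14.8)² × 1.295 = 284 W

284 W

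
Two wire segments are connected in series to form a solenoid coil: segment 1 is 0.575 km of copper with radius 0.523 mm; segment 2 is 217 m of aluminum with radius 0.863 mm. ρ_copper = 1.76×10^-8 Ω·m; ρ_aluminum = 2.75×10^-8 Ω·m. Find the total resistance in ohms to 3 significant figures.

Segment 1: A = πr² = π(5.2300e-04 m)² = 8.593e-07 m²
R₁ = ρL/A = (1.76×10^-8)(575)/(8.593e-07) = 11.78 Ω
Segment 2: A = πr² = π(8.6300e-04 m)² = 2.340e-06 m²
R₂ = (2.75×10^-8)(217)/(2.340e-06) = 2.55 Ω
R = R₁ + R₂ = 14.3 Ω

14.3 Ω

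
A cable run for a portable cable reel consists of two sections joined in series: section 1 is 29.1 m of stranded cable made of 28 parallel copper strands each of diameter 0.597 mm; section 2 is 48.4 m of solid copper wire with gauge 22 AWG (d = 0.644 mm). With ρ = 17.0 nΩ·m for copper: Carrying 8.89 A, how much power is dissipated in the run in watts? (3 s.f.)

ρ = 17.0 nΩ·m = 1.70×10^-8 Ω·m
Section 1: A_strand = π(2.9850e-04)² = 2.799e-07 m²; R₁ = ρL/(N·A_s) = (1.70×10^-8)(29.1)/(28×2.799e-07) = 0.06312 Ω
Section 2: A = π(0.644/2 mm)² = π(3.2200e-04 m)² = 3.257e-07 m²
R₂ = (1.70×10^-8)(48.4)/(3.257e-07) = 2.526 Ω
R = R₁ + R₂ = 2.589 Ω
P = I²R = (8.89)² × 2.589 = 205 W

205 W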